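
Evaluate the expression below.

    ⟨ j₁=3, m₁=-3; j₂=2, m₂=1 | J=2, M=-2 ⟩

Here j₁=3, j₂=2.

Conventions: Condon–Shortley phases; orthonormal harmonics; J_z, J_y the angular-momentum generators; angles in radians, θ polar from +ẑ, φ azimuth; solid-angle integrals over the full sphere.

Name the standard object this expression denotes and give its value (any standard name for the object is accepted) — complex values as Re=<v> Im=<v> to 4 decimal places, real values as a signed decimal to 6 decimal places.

Clebsch–Gordan coefficient, −√(5/14) ≈ -0.597614

This is a Clebsch–Gordan (vector-coupling) coefficient.
j₁+j₂−J=3  J+j₁−j₂=3  J−j₁+j₂=1  j₁+j₂+J+1=8
(j₁±m₁, j₂±m₂, J±M) = (0,6,3,1,0,4)
P² = 3240/7
sum k=3..3:
  [3] −1/36 = -1/36
S = -1/36
C² = P²·S² = 5/14 ; C = -0.597614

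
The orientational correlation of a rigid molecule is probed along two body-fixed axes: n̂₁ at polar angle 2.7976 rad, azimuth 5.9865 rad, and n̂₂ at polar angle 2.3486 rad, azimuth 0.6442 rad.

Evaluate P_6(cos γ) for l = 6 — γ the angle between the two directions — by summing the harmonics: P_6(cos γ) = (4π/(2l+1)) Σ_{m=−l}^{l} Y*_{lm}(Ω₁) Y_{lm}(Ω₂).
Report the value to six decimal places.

Term-by-term m-sum for l=6 (normalisation 4π/13 = 0.966644):
  m=-6: (-0.000148, -0.000695) × (-0.047348, 0.041830) = (0.000036, 0.000027)  (running Σ = (0.000036, 0.000027))
  m=-5: (-0.000600, 0.006847) × (0.214880, -0.017099) = (-0.000012, 0.001481)  (running Σ = (0.000024, 0.001508))
  m=-4: (0.015129, -0.037438) × (-0.342935, -0.217300) = (-0.013324, 0.009551)  (running Σ = (-0.013299, 0.011059))
  m=-3: (-0.099910, 0.123363) × (0.141389, 0.373586) = (-0.060213, -0.019883)  (running Σ = (-0.073512, -0.008824))
  m=-2: (0.336827, -0.227172) × (0.006357, -0.021909) = (-0.002836, -0.008824)  (running Σ = (-0.076348, -0.017647))
  m=-1: (-0.541911, 0.165666) × (0.291637, -0.219046) = (-0.121753, 0.167018)  (running Σ = (-0.198101, 0.149371))
  m=0: (0.091679, -0.000000) × (-0.133126, 0.000000) = (-0.012205, 0.000000)  (running Σ = (-0.210306, 0.149371))
  m=1: (0.541911, 0.165666) × (-0.291637, -0.219046) = (-0.121753, -0.167018)  (running Σ = (-0.332058, -0.017647))
  m=2: (0.336827, 0.227172) × (0.006357, 0.021909) = (-0.002836, 0.008824)  (running Σ = (-0.334894, -0.008824))
  m=3: (0.099910, 0.123363) × (-0.141389, 0.373586) = (-0.060213, 0.019883)  (running Σ = (-0.395107, 0.011059))
  m=4: (0.015129, 0.037438) × (-0.342935, 0.217300) = (-0.013324, -0.009551)  (running Σ = (-0.408431, 0.001508))
  m=5: (0.000600, 0.006847) × (-0.214880, -0.017099) = (-0.000012, -0.001481)  (running Σ = (-0.408443, 0.000027))
  m=6: (-0.000148, 0.000695) × (-0.047348, -0.041830) = (0.000036, -0.000027)  (running Σ = (-0.408407, -0.000000))
Total Σ_m = (-0.408407, -0.000000). Multiply by 0.966644: (-0.394784, -0.000000). P_6(cos γ) = -0.394784

-0.394784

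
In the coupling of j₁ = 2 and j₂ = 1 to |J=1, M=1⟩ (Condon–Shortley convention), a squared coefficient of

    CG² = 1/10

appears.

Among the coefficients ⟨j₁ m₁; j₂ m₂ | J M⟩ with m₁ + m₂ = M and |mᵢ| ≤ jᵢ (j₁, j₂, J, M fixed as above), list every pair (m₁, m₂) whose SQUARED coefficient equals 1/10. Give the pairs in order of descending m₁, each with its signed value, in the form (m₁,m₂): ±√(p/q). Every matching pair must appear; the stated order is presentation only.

(0,1): +√(1/10)

Admissible pairs with m₁+m₂ = M = 1: (0,1), (1,0), (2,-1)
  (m₁,m₂)=(2,-1): CG² = 3/5, CG = +√(3/5)
  (m₁,m₂)=(1,0): CG² = 3/10, CG = −√(3/10)
  (m₁,m₂)=(0,1): CG² = 1/10, CG = +√(1/10)   ← matches the target
Pairs with CG² = 1/10: (0,1): +√(1/10)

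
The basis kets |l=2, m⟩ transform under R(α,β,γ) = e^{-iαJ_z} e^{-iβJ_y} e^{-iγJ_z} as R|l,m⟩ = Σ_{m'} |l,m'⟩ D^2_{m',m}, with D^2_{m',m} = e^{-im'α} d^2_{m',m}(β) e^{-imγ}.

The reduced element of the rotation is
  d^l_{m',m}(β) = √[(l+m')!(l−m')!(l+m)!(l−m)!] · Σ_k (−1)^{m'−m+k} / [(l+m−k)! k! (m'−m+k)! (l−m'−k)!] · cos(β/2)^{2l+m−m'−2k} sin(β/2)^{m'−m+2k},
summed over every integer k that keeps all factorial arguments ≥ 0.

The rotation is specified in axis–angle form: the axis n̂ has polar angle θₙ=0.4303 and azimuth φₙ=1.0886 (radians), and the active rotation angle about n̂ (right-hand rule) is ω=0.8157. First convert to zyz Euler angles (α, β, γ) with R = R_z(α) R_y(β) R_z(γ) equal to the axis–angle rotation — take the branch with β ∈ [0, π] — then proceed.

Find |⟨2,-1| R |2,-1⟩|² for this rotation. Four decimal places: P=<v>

Axis–angle → zyz. n̂ = (sinθₙcosφₙ, sinθₙsinφₙ, cosθₙ) = (+0.193440, +0.369580, +0.908841), ω = 0.8157.
R = I cosω + sinω [n̂]ₓ + (1−cosω) n̂n̂ᵀ gives
  R = [+0.697132, -0.639329, +0.324446; +0.684317, +0.728336, -0.035180; -0.213814, +0.246549, +0.945250]
β = atan2(√(R₁₃²+R₂₃²), R₃₃) = 0.332437; α = atan2(R₂₃, R₁₃) mod 2π = 6.175177; γ = atan2(R₃₂, −R₃₁) mod 2π = 0.856385
Split into d^2_{-1,-1}(β=0.3324) × two z-phases.
With c≡cos(β/2)=0.986217 and s≡sin(β/2)=0.165454, N=[1·6·1·6]^{1/2}=6.000000
k∈{0,1} keeps every argument non-negative
  k=0: (−1)^0·6.0000/(6)·0.9862^4·0.1655^0 = +0.945999
  k=1: (−1)^1·6.0000/(2)·0.9862^2·0.1655^2 = -0.079877
d^2_{-1,-1}(0.3324) = +0.945999 -0.079877 = +0.866122
|D^2_{-1,-1}|² = |d^2_{-1,-1}(β)|² = (+0.866122)² = 0.750167 (the z-rotation phases have unit modulus)

P=0.7502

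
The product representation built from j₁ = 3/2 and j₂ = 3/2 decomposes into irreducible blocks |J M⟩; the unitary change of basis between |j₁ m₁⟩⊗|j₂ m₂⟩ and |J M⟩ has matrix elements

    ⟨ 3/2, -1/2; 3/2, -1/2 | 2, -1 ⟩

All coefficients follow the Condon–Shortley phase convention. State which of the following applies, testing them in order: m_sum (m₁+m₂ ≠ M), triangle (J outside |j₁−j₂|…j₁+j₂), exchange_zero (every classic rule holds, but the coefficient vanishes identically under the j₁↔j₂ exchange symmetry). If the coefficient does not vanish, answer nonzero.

m-sum: m₁+m₂ = -1/2+(-1/2) = -1, M = -1  ✓
triangle: |j₁−j₂| = 0 ≤ J = 2 ≤ j₁+j₂ = 3  ✓
exchange: j₁=j₂ and m₁=m₂, and (−1)^(j₁+j₂−J) = (−1)^1 = −1 forces ⟨j₁m₁;j₂m₂|JM⟩ = −⟨j₂m₂;j₁m₁|JM⟩ = −⟨j₁m₁;j₂m₂|JM⟩ ⇒ the coefficient vanishes identically
Racah sum check: Σ_k collapses to 0 ⇒ CG = 0

exchange_zero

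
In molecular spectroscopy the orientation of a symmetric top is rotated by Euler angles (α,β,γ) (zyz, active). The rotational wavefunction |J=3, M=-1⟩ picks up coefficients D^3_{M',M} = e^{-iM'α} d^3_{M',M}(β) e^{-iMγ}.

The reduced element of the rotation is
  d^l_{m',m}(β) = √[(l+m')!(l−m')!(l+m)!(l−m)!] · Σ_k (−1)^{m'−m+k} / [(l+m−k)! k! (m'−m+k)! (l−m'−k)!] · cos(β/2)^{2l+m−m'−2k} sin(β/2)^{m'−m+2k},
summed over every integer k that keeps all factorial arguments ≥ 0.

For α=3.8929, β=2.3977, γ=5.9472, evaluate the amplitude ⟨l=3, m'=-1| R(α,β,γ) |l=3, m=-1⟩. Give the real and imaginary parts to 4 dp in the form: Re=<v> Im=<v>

Re=-0.4375 Im=-0.1929

D^3_{-1,-1}(3.8929,2.3977,5.9472) = e^{-i·-1·3.8929}·d^3_{-1,-1}(2.3977)·e^{-i·-1·5.9472}. Compute d first:
c=cos(2.397700/2)=0.363429, s=sin(2.397700/2)=0.931622; N=√[2·24·2·24]=48.000000
The bounds max(0,m−m')=0 and min(l+m,l−m')=2 give 3 terms
  k=0: (−1)^0·48.0000/(48)·0.3634^6·0.9316^0 = +0.002304
  k=1: (−1)^1·48.0000/(6)·0.3634^4·0.9316^2 = -0.121129
  k=2: (−1)^2·48.0000/(8)·0.3634^2·0.9316^4 = +0.596966
d^3_{-1,-1}(2.3977) = +0.002304 -0.121129 +0.596966 = +0.478141
D = (-0.730797-0.682595i)·(+0.478141)·(+0.944086-0.329700i) = -0.437493-0.192923i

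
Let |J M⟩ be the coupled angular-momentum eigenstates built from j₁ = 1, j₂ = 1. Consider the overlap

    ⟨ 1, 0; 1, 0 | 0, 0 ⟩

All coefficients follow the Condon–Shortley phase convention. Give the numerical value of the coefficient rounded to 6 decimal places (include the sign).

triangle: 2!·0!·0!/3! = 2/6
(j±m)!: 1!·1!·1!·1!·0!·0! = 1
prefactor² = (2J+1)·Δ·N² = 1/3
  k=1: −1/(1!·1!·0!·0!·0!·0!) = -1
Σ = -1  ⇒  CG² = 1/3·(-1)² = 1/3
CG = −√(1/3) = -0.577350

-0.577350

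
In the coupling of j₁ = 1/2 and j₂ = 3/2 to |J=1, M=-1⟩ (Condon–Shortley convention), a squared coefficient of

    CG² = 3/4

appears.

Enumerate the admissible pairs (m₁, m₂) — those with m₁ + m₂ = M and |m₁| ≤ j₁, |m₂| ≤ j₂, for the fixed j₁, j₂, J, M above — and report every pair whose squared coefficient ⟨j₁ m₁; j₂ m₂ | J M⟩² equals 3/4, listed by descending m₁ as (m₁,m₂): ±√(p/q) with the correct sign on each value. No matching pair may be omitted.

Admissible pairs with m₁+m₂ = M = -1: (-1/2,-1/2), (1/2,-3/2)
  (m₁,m₂)=(1/2,-3/2): CG² = 3/4, CG = +√(3/4)   ← matches the target
  (m₁,m₂)=(-1/2,-1/2): CG² = 1/4, CG = −√(1/4)
Pairs with CG² = 3/4: (1/2,-3/2): +√(3/4)

(1/2,-3/2): +√(3/4)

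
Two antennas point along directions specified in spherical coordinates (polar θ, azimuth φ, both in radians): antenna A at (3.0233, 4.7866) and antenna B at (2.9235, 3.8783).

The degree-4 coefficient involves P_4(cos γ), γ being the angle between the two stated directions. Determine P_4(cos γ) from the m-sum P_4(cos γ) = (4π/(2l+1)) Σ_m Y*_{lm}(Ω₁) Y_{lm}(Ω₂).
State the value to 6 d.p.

Addition theorem: P_4(cos γ) = (4π/9) Σ_m Y*_{lm}(Ω₁) Y_{lm}(Ω₂), m = −4…4:
  [-4]  conj(Y_{4,-4})(Ω₁) = +0.000082+0.000025i ; Y_{4,-4}(Ω₂) = -0.000952-0.000188i ; Δ = -0.000000-0.000000i
  [-3]  conj(Y_{4,-3})(Ω₁) = +0.000451-0.001993i ; Y_{4,-3}(Ω₂) = -0.007386-0.009933i ; Δ = -0.000023+0.000010i
  [-2]  conj(Y_{4,-2})(Ω₁) = -0.027199-0.004067i ; Y_{4,-2}(Ω₂) = +0.008637-0.088411i ; Δ = -0.000594+0.002370i
  [-1]  conj(Y_{4,-1})(Ω₁) = -0.016042+0.215768i ; Y_{4,-1}(Ω₂) = +0.271828-0.246567i ; Δ = +0.048841+0.062607i
  [+0]  conj(Y_{4,0})(Ω₁) = +0.788067-0.000000i ; Y_{4,0}(Ω₂) = +0.656305+0.000000i ; Δ = +0.517212+0.000000i
  [+1]  conj(Y_{4,1})(Ω₁) = +0.016042+0.215768i ; Y_{4,1}(Ω₂) = -0.271828-0.246567i ; Δ = +0.048841-0.062607i
  [+2]  conj(Y_{4,2})(Ω₁) = -0.027199+0.004067i ; Y_{4,2}(Ω₂) = +0.008637+0.088411i ; Δ = -0.000594-0.002370i
  [+3]  conj(Y_{4,3})(Ω₁) = -0.000451-0.001993i ; Y_{4,3}(Ω₂) = +0.007386-0.009933i ; Δ = -0.000023-0.000010i
  [+4]  conj(Y_{4,4})(Ω₁) = +0.000082-0.000025i ; Y_{4,4}(Ω₂) = -0.000952+0.000188i ; Δ = -0.000000+0.000000i
Σ over m = +0.613658-0.000000i; ×(4π/9) → +0.856828-0.000000i. Real part: 0.856828

0.856828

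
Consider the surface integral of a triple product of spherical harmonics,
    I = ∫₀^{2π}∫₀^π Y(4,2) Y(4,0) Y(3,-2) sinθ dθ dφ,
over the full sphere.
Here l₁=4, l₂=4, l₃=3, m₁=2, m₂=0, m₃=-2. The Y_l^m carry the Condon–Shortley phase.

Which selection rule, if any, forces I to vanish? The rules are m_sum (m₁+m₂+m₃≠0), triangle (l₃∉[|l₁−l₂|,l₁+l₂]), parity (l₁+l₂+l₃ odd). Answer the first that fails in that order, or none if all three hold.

parity

Σmᵢ = 0  ✓
l₃∈[|l₁−l₂|,l₁+l₂]=[0,8], have l₃=3  ✓
Σlᵢ = 11 ⇒ odd  ✗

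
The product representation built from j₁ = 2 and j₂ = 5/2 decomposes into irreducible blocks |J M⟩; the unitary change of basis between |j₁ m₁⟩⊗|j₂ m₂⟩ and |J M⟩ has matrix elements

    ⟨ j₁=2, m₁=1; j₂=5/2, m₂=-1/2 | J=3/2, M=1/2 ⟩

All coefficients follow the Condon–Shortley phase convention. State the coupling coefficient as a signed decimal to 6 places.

triangle: 3!*1!*2!/7! = 12/5040
(j±m)!: 3!*1!*2!*3!*2!*1! = 144
prefactor² = (2J+1)*Δ*N² = 48/35
  k=0: +1/(0!*3!*1!*2!*0!*0!) = 1/12
  k=1: −1/(1!*2!*0!*1!*1!*1!) = -1/2
Σ = -5/12  ⇒  CG² = 48/35*(-5/12)² = 5/21
CG = −√(5/21) = -0.487950

−√(5/21) ≈ -0.487950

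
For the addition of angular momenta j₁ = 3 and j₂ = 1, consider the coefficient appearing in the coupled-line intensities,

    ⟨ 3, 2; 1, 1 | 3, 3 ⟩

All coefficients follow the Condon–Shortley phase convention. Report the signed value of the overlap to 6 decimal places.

j₁+j₂−J=1  J+j₁−j₂=5  J−j₁+j₂=1  j₁+j₂+J+1=8
(j₁±m₁, j₂±m₂, J±M) = (5,1,2,0,6,0)
P² = 3600
sum k=1..1:
  [1] −1/120 = -1/120
S = -1/120
C² = P²·S² = 1/4 ; C = -0.500000

−√(1/4) = -0.500000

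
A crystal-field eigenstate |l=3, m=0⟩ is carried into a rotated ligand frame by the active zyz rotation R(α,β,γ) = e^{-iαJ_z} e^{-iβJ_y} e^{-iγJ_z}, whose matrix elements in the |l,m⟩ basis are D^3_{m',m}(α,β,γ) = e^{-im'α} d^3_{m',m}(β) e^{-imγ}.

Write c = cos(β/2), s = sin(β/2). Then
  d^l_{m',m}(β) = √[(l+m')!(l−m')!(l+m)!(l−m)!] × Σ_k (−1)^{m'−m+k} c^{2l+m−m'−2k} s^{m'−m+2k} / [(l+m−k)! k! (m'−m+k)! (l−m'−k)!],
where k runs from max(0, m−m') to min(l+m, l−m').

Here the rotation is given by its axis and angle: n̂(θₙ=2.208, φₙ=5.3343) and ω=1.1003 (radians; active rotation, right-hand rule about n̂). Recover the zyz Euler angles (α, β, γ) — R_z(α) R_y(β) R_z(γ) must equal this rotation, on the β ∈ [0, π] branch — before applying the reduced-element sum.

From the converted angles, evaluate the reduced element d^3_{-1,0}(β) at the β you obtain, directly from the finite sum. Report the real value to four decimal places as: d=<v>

Axis–angle → zyz. n̂ = (sinθₙcosφₙ, sinθₙsinφₙ, cosθₙ) = (+0.468264, -0.653271, -0.594950), ω = 1.1003.
R = I cosω + sinω [n̂]ₓ + (1−cosω) n̂n̂ᵀ gives
  R = [+0.573198, +0.363076, -0.734588; -0.697533, +0.686628, -0.204912; +0.429990, +0.629855, +0.646832]
β = atan2(√(R₁₃²+R₂₃²), R₃₃) = 0.867374; α = atan2(R₂₃, R₁₃) mod 2π = 3.413626; γ = atan2(R₃₂, −R₃₁) mod 2π = 2.169804
d^3_{-1,0}(β=0.8674) via the finite sum:
With c≡cos(β/2)=0.907423 and s≡sin(β/2)=0.420219, N=[2·24·6·6]^{1/2}=41.569219
k: max(0,(0)−(-1))=1 … min(3+(0),3−(-1))=3
  k=1: (−1)^0·41.5692/(12)·0.9074^5·0.4202^1 = +0.895601
  k=2: (−1)^1·41.5692/(4)·0.9074^3·0.4202^3 = -0.576194
  k=3: (−1)^2·41.5692/(12)·0.9074^1·0.4202^5 = +0.041189
d^3_{-1,0}(0.8674) = +0.895601 -0.576194 +0.041189 = +0.360596

d=0.3606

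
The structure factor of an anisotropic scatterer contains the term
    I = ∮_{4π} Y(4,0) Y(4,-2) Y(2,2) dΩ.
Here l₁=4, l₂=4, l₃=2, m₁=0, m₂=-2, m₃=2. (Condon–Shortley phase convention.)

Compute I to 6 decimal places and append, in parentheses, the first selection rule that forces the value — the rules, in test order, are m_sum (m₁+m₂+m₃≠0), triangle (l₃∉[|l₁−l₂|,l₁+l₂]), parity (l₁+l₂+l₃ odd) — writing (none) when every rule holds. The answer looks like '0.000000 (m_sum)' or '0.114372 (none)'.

m-sum 0 ✓  L=10 even ✓  0≤2≤8 ✓
Π(2lᵢ+1) = 9×9×5 = 405
triangle coeff Δ(4,4,2) = 1/13860
Σ_t [2,4]: t=2:+1/192 t=3:−1/36 t=4:+1/192 = -5/288
(3j)²=20/693 [(4 4 2; 0 0 0)], sign=-1
Σ_t [2,2]: t=2:+1/192 = 1/192
(3j)²=3/77 [(4 4 2; 0 -2 2)], sign=+1
⇒ 4πI² = 2700/5929
I = (-1)√(2700/5929/(4π)) = -0.19036462
No selection rule forces the value: the integral is nonzero (none).

-0.190365 (none)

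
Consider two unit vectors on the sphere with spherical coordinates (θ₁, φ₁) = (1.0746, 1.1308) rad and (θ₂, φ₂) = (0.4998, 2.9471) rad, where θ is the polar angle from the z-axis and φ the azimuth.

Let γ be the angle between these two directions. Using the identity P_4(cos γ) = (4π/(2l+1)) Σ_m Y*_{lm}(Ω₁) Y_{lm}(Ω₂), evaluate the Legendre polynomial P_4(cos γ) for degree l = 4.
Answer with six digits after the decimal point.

Expand P_4 via completeness: Σ_{m} conj(Y_{4,m}) at Ω₁ times Y_{4,m} at Ω₂ —
  term(m=-4) = (0.003431, -0.005138)   from Y*(Ω₁)=(-0.049773, -0.259939), Y(Ω₂)=(0.016630, 0.016384)
  term(m=-3) = (0.032917, 0.036304)   from Y*(Ω₁)=(-0.392580, -0.100580), Y(Ω₂)=(-0.100917, -0.066621)
  term(m=-2) = (-0.045162, 0.024147)   from Y*(Ω₁)=(-0.096690, 0.116961), Y(Ω₂)=(0.312260, 0.127986)
  term(m=-1) = (0.032390, 0.129271)   from Y*(Ω₁)=(-0.119240, -0.253285), Y(Ω₂)=(-0.467064, -0.092004)
  term(m=+0) = (-0.014764, -0.000000)   from Y*(Ω₁)=(-0.211743, -0.000000), Y(Ω₂)=(0.069727, 0.000000)
  term(m=+1) = (0.032390, -0.129271)   from Y*(Ω₁)=(0.119240, -0.253285), Y(Ω₂)=(0.467064, -0.092004)
  term(m=+2) = (-0.045162, -0.024147)   from Y*(Ω₁)=(-0.096690, -0.116961), Y(Ω₂)=(0.312260, -0.127986)
  term(m=+3) = (0.032917, -0.036304)   from Y*(Ω₁)=(0.392580, -0.100580), Y(Ω₂)=(0.100917, -0.066621)
  term(m=+4) = (0.003431, 0.005138)   from Y*(Ω₁)=(-0.049773, 0.259939), Y(Ω₂)=(0.016630, -0.016384)
Accumulated sum (0.032389, 0.000000); after 4π/(2l+1) scaling, (0.045224, 0.000000) ⇒ P_4 = 0.045224

0.045224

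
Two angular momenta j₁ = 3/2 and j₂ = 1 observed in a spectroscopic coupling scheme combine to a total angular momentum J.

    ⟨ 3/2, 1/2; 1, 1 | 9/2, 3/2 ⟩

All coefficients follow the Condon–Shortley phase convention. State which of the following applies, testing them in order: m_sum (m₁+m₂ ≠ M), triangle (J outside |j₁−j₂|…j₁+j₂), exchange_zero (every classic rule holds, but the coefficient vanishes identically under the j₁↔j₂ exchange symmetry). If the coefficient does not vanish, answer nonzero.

m-sum: m₁+m₂ = 1/2+1 = 3/2, M = 3/2  ✓
triangle: need |j₁−j₂| ≤ J ≤ j₁+j₂, i.e. J ∈ [1/2, 5/2]; J = 9/2 is outside ✗ ⇒ coefficient is 0

triangle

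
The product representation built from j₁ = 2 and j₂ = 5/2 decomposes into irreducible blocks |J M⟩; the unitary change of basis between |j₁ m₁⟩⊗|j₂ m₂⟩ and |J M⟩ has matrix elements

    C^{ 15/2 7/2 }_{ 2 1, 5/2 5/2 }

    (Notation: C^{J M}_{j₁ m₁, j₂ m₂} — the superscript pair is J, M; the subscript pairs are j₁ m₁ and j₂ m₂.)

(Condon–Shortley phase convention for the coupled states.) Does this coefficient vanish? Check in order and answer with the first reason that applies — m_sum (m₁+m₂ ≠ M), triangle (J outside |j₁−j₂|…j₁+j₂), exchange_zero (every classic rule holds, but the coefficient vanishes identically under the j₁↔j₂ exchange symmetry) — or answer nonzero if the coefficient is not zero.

m-sum: m₁+m₂ = 1+5/2 = 7/2, M = 7/2  ✓
triangle: need |j₁−j₂| ≤ J ≤ j₁+j₂, i.e. J ∈ [1/2, 9/2]; J = 15/2 is outside ✗ ⇒ coefficient is 0

triangle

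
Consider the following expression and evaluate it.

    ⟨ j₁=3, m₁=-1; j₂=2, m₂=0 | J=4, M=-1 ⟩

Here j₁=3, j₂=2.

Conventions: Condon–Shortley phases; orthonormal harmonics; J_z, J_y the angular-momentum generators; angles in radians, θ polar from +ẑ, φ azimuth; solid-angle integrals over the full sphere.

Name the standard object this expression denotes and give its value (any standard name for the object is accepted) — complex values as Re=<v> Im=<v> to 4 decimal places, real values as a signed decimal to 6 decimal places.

Clebsch–Gordan coefficient, −√(3/28) ≈ -0.327327

This is a Clebsch–Gordan (vector-coupling) coefficient.
j₁+j₂−J=1  J+j₁−j₂=5  J−j₁+j₂=3  j₁+j₂+J+1=10
(j₁±m₁, j₂±m₂, J±M) = (2,4,2,2,3,5)
P² = 1728/7
sum k=0..1:
  [0] +1/48 = 1/48
  [1] −1/24 = -1/24
S = -1/48
C² = P²·S² = 3/28 ; C = -0.327327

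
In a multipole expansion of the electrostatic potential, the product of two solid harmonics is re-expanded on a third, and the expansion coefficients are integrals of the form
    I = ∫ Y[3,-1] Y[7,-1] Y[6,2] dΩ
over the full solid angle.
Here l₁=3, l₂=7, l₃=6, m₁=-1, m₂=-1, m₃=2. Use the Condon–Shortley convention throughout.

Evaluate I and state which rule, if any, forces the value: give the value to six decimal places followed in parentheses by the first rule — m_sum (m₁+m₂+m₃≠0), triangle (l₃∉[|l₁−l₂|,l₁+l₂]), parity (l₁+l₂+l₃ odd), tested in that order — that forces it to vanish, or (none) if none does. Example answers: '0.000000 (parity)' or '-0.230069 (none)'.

0.062364 (none)

Checks pass: Σm=0; 16 even; l₃=6∈[4,10].
(2·3+1)(2·7+1)(2·6+1) = 1365
Δ: 4! 2! 10! / 17! → 1/2042040
sum: t=1:−1/207360 t=2:+1/57600 t=3:−1/207360 = 1/129600
3j²(3 7 6; 0 0 0) = Δ·Π!·Σ² = 168/12155  (sign +1)
sum: t=2:+1/138240 t=3:−1/181440 t=4:+1/3870720 = 23/11612160
3j²(3 7 6; -1 -1 2) = Δ·Π!·Σ² = 529/204204  (sign +1)
combine: 4πI² = 1365·168/12155·529/204204 = 22218/454597
take √, sign +1: I = 0.06236404
No selection rule forces the value: the integral is nonzero (none).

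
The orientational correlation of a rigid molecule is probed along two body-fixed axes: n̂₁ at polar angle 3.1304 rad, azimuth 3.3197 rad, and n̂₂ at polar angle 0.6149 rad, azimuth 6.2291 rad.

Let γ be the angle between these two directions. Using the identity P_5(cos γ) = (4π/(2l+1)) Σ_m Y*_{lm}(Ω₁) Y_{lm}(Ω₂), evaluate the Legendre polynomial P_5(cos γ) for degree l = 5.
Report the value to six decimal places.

Expand P_5 via completeness: Σ_{m} conj(Y_{5,m}) at Ω₁ times Y_{5,m} at Ω₂ —
  m=-5: (-0.000000, -0.000000) × (0.028575, 0.007921) = (-0.000000, -0.000000)  (running Σ = (-0.000000, -0.000000))
  m=-4: (-0.000000, -0.000000) × (0.129677, 0.028501) = (-0.000000, -0.000000)  (running Σ = (-0.000000, -0.000000))
  m=-3: (-0.000003, -0.000002) × (0.328027, 0.053696) = (-0.000001, -0.000001)  (running Σ = (-0.000001, -0.000001))
  m=-2: (-0.000398, -0.000148) × (0.458749, 0.049818) = (-0.000175, -0.000088)  (running Σ = (-0.000176, -0.000089))
  m=-1: (-0.028212, -0.005079) × (0.185905, 0.010065) = (-0.005194, -0.001228)  (running Σ = (-0.005370, -0.001317))
  m=0: (-0.934724, -0.000000) × (-0.349539, 0.000000) = (0.326723, 0.000000)  (running Σ = (0.321353, -0.001317))
  m=1: (0.028212, -0.005079) × (-0.185905, 0.010065) = (-0.005194, 0.001228)  (running Σ = (0.316159, -0.000089))
  m=2: (-0.000398, 0.000148) × (0.458749, -0.049818) = (-0.000175, 0.000088)  (running Σ = (0.315984, -0.000001))
  m=3: (0.000003, -0.000002) × (-0.328027, 0.053696) = (-0.000001, 0.000001)  (running Σ = (0.315983, -0.000000))
  m=4: (-0.000000, 0.000000) × (0.129677, -0.028501) = (-0.000000, 0.000000)  (running Σ = (0.315983, -0.000000))
  m=5: (0.000000, -0.000000) × (-0.028575, 0.007921) = (-0.000000, 0.000000)  (running Σ = (0.315983, -0.000000))
Σ over m = (0.315983, -0.000000); ×(4π/11) → (0.360978, -0.000000). Real part: 0.360978

0.360978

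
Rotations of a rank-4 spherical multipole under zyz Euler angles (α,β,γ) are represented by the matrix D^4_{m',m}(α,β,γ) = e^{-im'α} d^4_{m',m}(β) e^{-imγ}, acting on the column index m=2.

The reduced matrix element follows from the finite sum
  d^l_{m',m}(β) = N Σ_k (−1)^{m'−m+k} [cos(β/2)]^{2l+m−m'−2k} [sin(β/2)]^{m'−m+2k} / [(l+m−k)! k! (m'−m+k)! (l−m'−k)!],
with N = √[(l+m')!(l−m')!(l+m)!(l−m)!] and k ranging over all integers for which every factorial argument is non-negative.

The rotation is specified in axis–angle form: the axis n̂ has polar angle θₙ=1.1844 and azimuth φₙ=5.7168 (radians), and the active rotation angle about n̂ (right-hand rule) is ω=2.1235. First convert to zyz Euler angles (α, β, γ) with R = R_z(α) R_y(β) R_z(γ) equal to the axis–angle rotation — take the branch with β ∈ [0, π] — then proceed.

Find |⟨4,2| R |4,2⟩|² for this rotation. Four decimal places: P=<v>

P=0.2092

Axis–angle → zyz. n̂ = (sinθₙcosφₙ, sinθₙsinφₙ, cosθₙ) = (+0.781632, -0.497025, +0.376853), ω = 2.1235.
R = I cosω + sinω [n̂]ₓ + (1−cosω) n̂n̂ᵀ gives
  R = [+0.406700, -0.913186, +0.026180; -0.271701, -0.148267, -0.950892; +0.872223, +0.379615, -0.308414]
β = atan2(√(R₁₃²+R₂₃²), R₃₃) = 1.884322; α = atan2(R₂₃, R₁₃) mod 2π = 4.739914; γ = atan2(R₃₂, −R₃₁) mod 2π = 2.731092
Split into d^4_{2,2}(β=1.8843) × two z-phases.
c=cos(1.884322/2)=0.588042, s=sin(1.884322/2)=0.808831; N=√[720·2·720·2]=1440.000000
k: max(0,(2)−(2))=0 … min(4+(2),4−(2))=2
  k=0: (−1)^0·1440.0000/(1440)·0.5880^8·0.8088^0 = +0.014298
  k=1: (−1)^1·1440.0000/(120)·0.5880^6·0.8088^2 = -0.324597
  k=2: (−1)^2·1440.0000/(96)·0.5880^4·0.8088^4 = +0.767634
d^4_{2,2}(1.8843) = +0.014298 -0.324597 +0.767634 = +0.457334
|D^4_{2,2}|² = |d^4_{2,2}(β)|² = (+0.457334)² = 0.209154 (the z-rotation phases have unit modulus)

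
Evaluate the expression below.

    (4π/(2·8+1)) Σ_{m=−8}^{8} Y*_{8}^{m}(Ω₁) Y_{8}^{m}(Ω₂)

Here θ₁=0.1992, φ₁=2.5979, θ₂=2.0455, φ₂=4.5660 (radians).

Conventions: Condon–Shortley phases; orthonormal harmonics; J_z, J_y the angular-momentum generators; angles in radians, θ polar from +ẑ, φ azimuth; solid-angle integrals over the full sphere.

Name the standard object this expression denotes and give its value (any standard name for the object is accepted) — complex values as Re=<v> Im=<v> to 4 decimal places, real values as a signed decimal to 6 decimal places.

Legendre polynomial (addition theorem), -0.027652

This sum is the spherical-harmonic addition theorem: it equals the Legendre polynomial P_l(cos γ) of the angle γ between the two directions.
Addition theorem: P_8(cos γ) = (4π/17) Σ_m Y*_{lm}(Ω₁) Y_{lm}(Ω₂), m = −8…8:
  [-8]  conj(Y_{8,-8})(Ω₁) = -0.00000 + 0.00000j ; Y_{8,-8}(Ω₂) = 0.07855 + 0.18595j ; Δ = -0.00000 + 0.00000j
  [-7]  conj(Y_{8,-7})(Ω₁) = 0.00002 - 0.00001j ; Y_{8,-7}(Ω₂) = -0.35460 + 0.21550j ; Δ = -0.00000 + 0.00001j
  [-6]  conj(Y_{8,-6})(Ω₁) = -0.00030 + 0.00004j ; Y_{8,-6}(Ω₂) = -0.25386 - 0.30605j ; Δ = 0.00009 + 0.00008j
  [-5]  conj(Y_{8,-5})(Ω₁) = 0.00252 + 0.00113j ; Y_{8,-5}(Ω₂) = 0.01849 - 0.02058j ; Δ = 0.00007 - 0.00003j
  [-4]  conj(Y_{8,-4})(Ω₁) = -0.01061 - 0.01538j ; Y_{8,-4}(Ω₂) = -0.28139 - 0.18660j ; Δ = 0.00012 + 0.00631j
  [-3]  conj(Y_{8,-3})(Ω₁) = 0.00561 + 0.09287j ; Y_{8,-3}(Ω₂) = 0.08715 - 0.18551j ; Δ = 0.01772 + 0.00705j
  [-2]  conj(Y_{8,-2})(Ω₁) = 0.14993 - 0.28560j ; Y_{8,-2}(Ω₂) = -0.23374 - 0.07046j ; Δ = -0.05517 + 0.05619j
  [-1]  conj(Y_{8,-1})(Ω₁) = -0.57643 + 0.34843j ; Y_{8,-1}(Ω₂) = 0.03778 - 0.25623j ; Δ = 0.06750 + 0.16086j
  [+0]  conj(Y_{8,0})(Ω₁) = 0.46836 + 0.00000j ; Y_{8,0}(Ω₂) = -0.20935 + 0.00000j ; Δ = -0.09805 + 0.00000j
  [+1]  conj(Y_{8,1})(Ω₁) = 0.57643 + 0.34843j ; Y_{8,1}(Ω₂) = -0.03778 - 0.25623j ; Δ = 0.06750 - 0.16086j
  [+2]  conj(Y_{8,2})(Ω₁) = 0.14993 + 0.28560j ; Y_{8,2}(Ω₂) = -0.23374 + 0.07046j ; Δ = -0.05517 - 0.05619j
  [+3]  conj(Y_{8,3})(Ω₁) = -0.00561 + 0.09287j ; Y_{8,3}(Ω₂) = -0.08715 - 0.18551j ; Δ = 0.01772 - 0.00705j
  [+4]  conj(Y_{8,4})(Ω₁) = -0.01061 + 0.01538j ; Y_{8,4}(Ω₂) = -0.28139 + 0.18660j ; Δ = 0.00012 - 0.00631j
  [+5]  conj(Y_{8,5})(Ω₁) = -0.00252 + 0.00113j ; Y_{8,5}(Ω₂) = -0.01849 - 0.02058j ; Δ = 0.00007 + 0.00003j
  [+6]  conj(Y_{8,6})(Ω₁) = -0.00030 - 0.00004j ; Y_{8,6}(Ω₂) = -0.25386 + 0.30605j ; Δ = 0.00009 - 0.00008j
  [+7]  conj(Y_{8,7})(Ω₁) = -0.00002 - 0.00001j ; Y_{8,7}(Ω₂) = 0.35460 + 0.21550j ; Δ = -0.00000 - 0.00001j
  [+8]  conj(Y_{8,8})(Ω₁) = -0.00000 - 0.00000j ; Y_{8,8}(Ω₂) = 0.07855 - 0.18595j ; Δ = -0.00000 - 0.00000j
Accumulated sum -0.03741 + 0.00000j; after 4π/(2l+1) scaling, -0.02765 + 0.00000j ⇒ P_8 = -0.027652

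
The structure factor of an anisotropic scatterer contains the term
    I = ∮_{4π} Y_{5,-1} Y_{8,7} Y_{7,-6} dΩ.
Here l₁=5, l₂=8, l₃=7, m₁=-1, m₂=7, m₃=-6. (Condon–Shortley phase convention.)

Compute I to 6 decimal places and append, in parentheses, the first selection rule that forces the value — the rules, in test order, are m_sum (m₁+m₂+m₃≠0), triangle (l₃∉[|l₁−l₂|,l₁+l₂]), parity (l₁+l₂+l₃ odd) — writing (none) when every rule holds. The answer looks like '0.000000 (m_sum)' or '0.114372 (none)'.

0.122379 (none)

Checks pass: Σm=0; 20 even; l₃=7∈[3,13].
(2·5+1)(2·8+1)(2·7+1) = 2805
Δ: 6! 4! 10! / 21! → 1/814773960
sum: t=1:−1/87091200 t=2:+1/4976640 t=3:−1/2073600 t=4:+1/4976640 t=5:−1/87091200 = -1/9676800
3j²(5 8 7; 0 0 0) = Δ·Π!·Σ² = 360/46189  (sign +1)
sum: t=5:−1/2612736000 t=6:+1/6270566400 = -1/4478976000
3j²(5 8 7; -1 7 -6) = Δ·Π!·Σ² = 1001/116280  (sign +1)
combine: 4πI² = 2805·360/46189·1001/116280 = 1155/6137
take √, sign +1: I = 0.12237931
No selection rule forces the value: the integral is nonzero (none).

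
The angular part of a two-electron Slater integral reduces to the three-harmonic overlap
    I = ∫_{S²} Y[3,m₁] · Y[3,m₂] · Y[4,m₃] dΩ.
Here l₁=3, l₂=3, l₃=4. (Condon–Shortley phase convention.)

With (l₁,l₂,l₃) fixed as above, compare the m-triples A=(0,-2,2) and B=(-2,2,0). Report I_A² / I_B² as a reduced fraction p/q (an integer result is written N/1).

3/49

Same 3,3,4: normalisation and zero-m 3j drop out of the ratio.
A: Δ: 2! 4! 4! / 11! → 1/34650; sum: t=0:+1/72 t=1:−1/96 = 1/288; 3j²(3 3 4; 0 -2 2) = Δ·Π!·Σ² = 1/462  (sign +1)
B: Δ: 2! 4! 4! / 11! → 1/34650; sum: t=1:−1/576 t=2:+1/72 = 7/576; 3j²(3 3 4; -2 2 0) = Δ·Π!·Σ² = 7/198  (sign +1)
I_A²/I_B² = (1/462)/(7/198) = 3/49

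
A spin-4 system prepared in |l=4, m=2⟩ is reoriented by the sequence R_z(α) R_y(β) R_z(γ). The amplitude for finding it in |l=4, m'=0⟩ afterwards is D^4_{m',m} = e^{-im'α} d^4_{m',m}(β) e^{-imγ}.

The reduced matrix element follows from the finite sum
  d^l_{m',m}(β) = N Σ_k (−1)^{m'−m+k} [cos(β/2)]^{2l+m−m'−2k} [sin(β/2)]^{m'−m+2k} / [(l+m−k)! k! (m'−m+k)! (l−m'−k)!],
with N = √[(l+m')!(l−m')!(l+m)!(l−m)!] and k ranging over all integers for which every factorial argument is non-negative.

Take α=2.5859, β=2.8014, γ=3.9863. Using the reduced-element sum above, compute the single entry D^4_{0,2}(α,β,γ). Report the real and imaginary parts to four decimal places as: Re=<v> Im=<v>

Re=-0.0272 Im=-0.2281

First d^4_{0,2}(β=2.8014), then the phase factors e^{-i(0)α} and e^{-i(2)γ}:
Half-angle: c=0.169277, s=0.985568. N=√(24·24·720·2)=910.735966
k: max(0,(2)−(0))=2 … min(4+(2),4−(0))=4
  k=2: (−1)^0·910.7360/(96)·0.1693^6·0.9856^2 = +0.000217
  k=3: (−1)^1·910.7360/(36)·0.1693^4·0.9856^4 = -0.019599
  k=4: (−1)^2·910.7360/(96)·0.1693^2·0.9856^6 = +0.249138
d^4_{0,2}(2.8014) = +0.000217 -0.019599 +0.249138 = +0.229756
Attach z-rotation phases: D = e^{-i(0)(2.5859)}·(+0.229756)·e^{-i(2)(3.9863)} = -0.027189-0.228141i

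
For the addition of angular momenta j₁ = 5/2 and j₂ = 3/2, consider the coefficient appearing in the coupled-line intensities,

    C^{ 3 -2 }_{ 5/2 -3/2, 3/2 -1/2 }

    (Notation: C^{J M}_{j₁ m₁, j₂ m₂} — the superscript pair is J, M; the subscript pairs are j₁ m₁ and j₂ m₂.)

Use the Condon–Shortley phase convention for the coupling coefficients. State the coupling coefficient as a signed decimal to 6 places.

triangle: 1!×4!×2!/8! = 48/40320
(j±m)!: 1!×4!×1!×2!×1!×5! = 5760
prefactor² = (2J+1)×Δ×N² = 48
  k=0: +1/(0!×1!×4!×1!×0!×1!) = 1/24
  k=1: −1/(1!×0!×3!×0!×1!×2!) = -1/12
Σ = -1/24  ⇒  CG² = 48×(-1/24)² = 1/12
CG = −√(1/12) = -0.288675

−√(1/12) ≈ -0.288675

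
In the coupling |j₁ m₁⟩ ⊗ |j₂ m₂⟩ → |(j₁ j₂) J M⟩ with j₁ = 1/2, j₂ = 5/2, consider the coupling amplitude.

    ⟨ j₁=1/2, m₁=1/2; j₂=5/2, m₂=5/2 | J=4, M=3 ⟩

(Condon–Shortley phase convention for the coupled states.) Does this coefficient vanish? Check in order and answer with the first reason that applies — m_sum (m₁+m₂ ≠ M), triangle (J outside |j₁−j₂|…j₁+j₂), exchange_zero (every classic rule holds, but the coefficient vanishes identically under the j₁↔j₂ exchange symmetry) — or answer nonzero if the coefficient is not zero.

m-sum: m₁+m₂ = 1/2+5/2 = 3, M = 3  ✓
triangle: need |j₁−j₂| ≤ J ≤ j₁+j₂, i.e. J ∈ [2, 3]; J = 4 is outside ✗ ⇒ coefficient is 0

triangle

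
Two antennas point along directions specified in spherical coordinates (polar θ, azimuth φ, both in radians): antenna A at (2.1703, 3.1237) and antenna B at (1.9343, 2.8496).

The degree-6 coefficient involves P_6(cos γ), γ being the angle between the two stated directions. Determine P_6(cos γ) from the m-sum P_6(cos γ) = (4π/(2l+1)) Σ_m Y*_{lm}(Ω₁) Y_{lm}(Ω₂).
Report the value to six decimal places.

0.112481

Term-by-term m-sum for l=6 (normalisation 4π/13 = 0.966644):
  term(m=-6) = -0.003633+0.049141i   from Y*(Ω₁)=+0.152119-0.016394i, Y(Ω₂)=-0.058026+0.316789i
  term(m=-5) = +0.030585+0.150649i   from Y*(Ω₁)=+0.360762-0.032361i, Y(Ω₂)=+0.046941+0.421797i
  term(m=-4) = +0.020149+0.039237i   from Y*(Ω₁)=+0.413693-0.029659i, Y(Ω₂)=+0.041690+0.097834i
  term(m=-3) = -0.021504-0.023152i   from Y*(Ω₁)=+0.103673-0.005570i, Y(Ω₂)=-0.194857-0.233790i
  term(m=-2) = +0.055892+0.034129i   from Y*(Ω₁)=-0.307468+0.011008i, Y(Ω₂)=-0.177580-0.117359i
  term(m=-1) = -0.052927-0.014882i   from Y*(Ω₁)=-0.231438+0.004141i, Y(Ω₂)=+0.227464+0.068372i
  term(m=+0) = +0.059240+0.000000i   from Y*(Ω₁)=+0.251431-0.000000i, Y(Ω₂)=+0.235611+0.000000i
  term(m=+1) = -0.052927+0.014882i   from Y*(Ω₁)=+0.231438+0.004141i, Y(Ω₂)=-0.227464+0.068372i
  term(m=+2) = +0.055892-0.034129i   from Y*(Ω₁)=-0.307468-0.011008i, Y(Ω₂)=-0.177580+0.117359i
  term(m=+3) = -0.021504+0.023152i   from Y*(Ω₁)=-0.103673-0.005570i, Y(Ω₂)=+0.194857-0.233790i
  term(m=+4) = +0.020149-0.039237i   from Y*(Ω₁)=+0.413693+0.029659i, Y(Ω₂)=+0.041690-0.097834i
  term(m=+5) = +0.030585-0.150649i   from Y*(Ω₁)=-0.360762-0.032361i, Y(Ω₂)=-0.046941+0.421797i
  term(m=+6) = -0.003633-0.049141i   from Y*(Ω₁)=+0.152119+0.016394i, Y(Ω₂)=-0.058026-0.316789i
Total Σ_m = +0.116363+0.000000i. Multiply by 0.966644: +0.112481+0.000000i. P_6(cos γ) = 0.112481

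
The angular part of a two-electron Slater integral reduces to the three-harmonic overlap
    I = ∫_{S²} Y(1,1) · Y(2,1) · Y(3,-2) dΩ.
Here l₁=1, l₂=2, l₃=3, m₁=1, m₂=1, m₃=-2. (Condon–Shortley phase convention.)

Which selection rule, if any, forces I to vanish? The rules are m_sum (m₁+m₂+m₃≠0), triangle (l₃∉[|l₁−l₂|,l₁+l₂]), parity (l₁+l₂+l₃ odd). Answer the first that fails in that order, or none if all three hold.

azimuthal sum: 1 + 1 − 2 = 0  ✓
1 ≤ 3 ≤ 3 (triangle on l)  ✓
L = 1 + 2 + 3 = 6 (even)  ✓

none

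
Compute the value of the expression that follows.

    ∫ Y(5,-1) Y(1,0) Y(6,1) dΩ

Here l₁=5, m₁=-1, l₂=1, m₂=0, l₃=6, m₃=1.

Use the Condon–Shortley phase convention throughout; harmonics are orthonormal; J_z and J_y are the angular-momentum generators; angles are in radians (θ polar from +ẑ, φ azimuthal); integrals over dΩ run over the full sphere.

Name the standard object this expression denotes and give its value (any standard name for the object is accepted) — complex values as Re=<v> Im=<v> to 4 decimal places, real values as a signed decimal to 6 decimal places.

Gaunt coefficient, -0.241725

This is a Gaunt coefficient — the integral of a triple product of spherical harmonics over the sphere.
m-sum 0 ✓  L=12 even ✓  4≤6≤6 ✓
Π(2lᵢ+1) = 11×3×13 = 429
triangle coeff Δ(5,1,6) = 1/858
Σ_t [0,0]: t=0:+1/14400 = 1/14400
(3j)²=6/143 [(5 1 6; 0 0 0)], sign=+1
Σ_t [0,0]: t=0:+1/17280 = 1/17280
(3j)²=35/858 [(5 1 6; -1 0 1)], sign=-1
⇒ 4πI² = 105/143
I = (-1)√(105/143/(4π)) = -0.24172507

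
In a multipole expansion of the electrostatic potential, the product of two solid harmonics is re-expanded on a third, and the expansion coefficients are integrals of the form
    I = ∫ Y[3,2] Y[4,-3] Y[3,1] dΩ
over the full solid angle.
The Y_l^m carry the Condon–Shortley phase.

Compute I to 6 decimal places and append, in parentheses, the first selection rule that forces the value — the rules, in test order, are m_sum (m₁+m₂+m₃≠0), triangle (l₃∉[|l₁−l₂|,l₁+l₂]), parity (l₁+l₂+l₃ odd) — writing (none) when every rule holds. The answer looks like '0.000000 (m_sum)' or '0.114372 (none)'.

Checks pass: Σm=0; 10 even; l₃=3∈[1,7].
(2·3+1)(2·4+1)(2·3+1) = 441
Δ: 4! 2! 4! / 11! → 1/34650
sum: t=1:−1/72 t=2:+1/16 t=3:−1/72 = 5/144
3j²(3 4 3; 0 0 0) = Δ·Π!·Σ² = 2/77  (sign -1)
sum: t=0:+1/144 t=1:−1/288 = 1/288
3j²(3 4 3; 2 -3 1) = Δ·Π!·Σ² = 1/99  (sign +1)
combine: 4πI² = 441·2/77·1/99 = 14/121
take √, sign -1: I = -0.09595473
No selection rule forces the value: the integral is nonzero (none).

-0.095955 (none)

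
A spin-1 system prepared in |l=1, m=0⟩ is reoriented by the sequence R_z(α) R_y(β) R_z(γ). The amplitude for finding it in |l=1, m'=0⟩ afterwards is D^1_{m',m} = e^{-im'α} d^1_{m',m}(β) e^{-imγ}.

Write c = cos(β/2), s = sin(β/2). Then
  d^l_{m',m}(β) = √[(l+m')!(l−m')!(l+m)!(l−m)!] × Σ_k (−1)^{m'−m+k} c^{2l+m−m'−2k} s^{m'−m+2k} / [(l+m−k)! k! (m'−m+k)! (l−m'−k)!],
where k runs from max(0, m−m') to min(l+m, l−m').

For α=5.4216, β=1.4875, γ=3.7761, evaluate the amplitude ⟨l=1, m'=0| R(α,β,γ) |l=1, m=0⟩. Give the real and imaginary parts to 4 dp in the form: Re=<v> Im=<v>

Re=0.0832 Im=0.0000

Split into d^1_{0,0}(β=1.4875) × two z-phases.
Half-angle: c=0.735935, s=0.677052. N=√(1·1·1·1)=1.000000
k: max(0,(0)−(0))=0 … min(1+(0),1−(0))=1
  k=0: (−1)^0·1.0000/(1)·0.7359^2·0.6771^0 = +0.541600
  k=1: (−1)^1·1.0000/(1)·0.7359^0·0.6771^2 = -0.458400
d^1_{0,0}(1.4875) = +0.541600 -0.458400 = +0.083200
D = (+1.000000+0.000000i)·(+0.083200)·(+1.000000+0.000000i) = +0.083200+0.000000i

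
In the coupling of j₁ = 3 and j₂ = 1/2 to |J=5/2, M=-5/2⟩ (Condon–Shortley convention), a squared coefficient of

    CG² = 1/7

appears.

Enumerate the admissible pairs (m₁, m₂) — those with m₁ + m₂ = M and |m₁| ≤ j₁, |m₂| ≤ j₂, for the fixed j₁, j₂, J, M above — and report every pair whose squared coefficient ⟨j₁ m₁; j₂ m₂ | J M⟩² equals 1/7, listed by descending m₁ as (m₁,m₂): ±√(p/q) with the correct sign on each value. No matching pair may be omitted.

Admissible pairs with m₁+m₂ = M = -5/2: (-3,1/2), (-2,-1/2)
  (m₁,m₂)=(-2,-1/2): CG² = 1/7, CG = +√(1/7)   ← matches the target
  (m₁,m₂)=(-3,1/2): CG² = 6/7, CG = −√(6/7)
Pairs with CG² = 1/7: (-2,-1/2): +√(1/7)

(-2,-1/2): +√(1/7)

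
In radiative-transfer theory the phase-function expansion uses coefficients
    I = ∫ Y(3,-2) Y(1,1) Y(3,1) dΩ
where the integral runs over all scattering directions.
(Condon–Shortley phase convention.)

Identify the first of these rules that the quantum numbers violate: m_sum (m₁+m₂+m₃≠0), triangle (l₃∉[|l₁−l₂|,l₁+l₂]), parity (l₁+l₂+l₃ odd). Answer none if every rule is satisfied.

parity

Σmᵢ = 0  ✓
l₃∈[|l₁−l₂|,l₁+l₂]=[2,4], have l₃=3  ✓
Σlᵢ = 7 ⇒ odd  ✗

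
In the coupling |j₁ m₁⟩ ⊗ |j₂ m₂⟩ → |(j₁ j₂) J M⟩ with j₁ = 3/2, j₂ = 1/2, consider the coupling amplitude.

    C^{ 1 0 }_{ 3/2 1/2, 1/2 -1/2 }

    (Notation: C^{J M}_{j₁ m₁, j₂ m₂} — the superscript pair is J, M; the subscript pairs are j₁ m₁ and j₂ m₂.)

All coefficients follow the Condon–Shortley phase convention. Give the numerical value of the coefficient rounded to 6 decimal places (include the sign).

√[3·1!2!0!/4! · 2!1!0!1!1!1!] = √(1/2)
  +(−1)^0/∏(0,1,1,0,1,0)! = 1  (running 1)
⟨..|..⟩ = √(1/2)·(1) = +0.707107

+√(1/2) = +0.707107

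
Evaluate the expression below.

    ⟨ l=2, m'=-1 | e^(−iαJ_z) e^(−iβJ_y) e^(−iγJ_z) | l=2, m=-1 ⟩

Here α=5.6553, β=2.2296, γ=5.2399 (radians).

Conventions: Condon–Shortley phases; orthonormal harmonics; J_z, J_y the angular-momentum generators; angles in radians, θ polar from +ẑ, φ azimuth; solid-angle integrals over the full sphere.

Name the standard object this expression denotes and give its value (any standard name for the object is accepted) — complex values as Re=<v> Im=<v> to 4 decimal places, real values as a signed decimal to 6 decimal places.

Wigner D-matrix element, Re=0.0432 Im=0.4292

This is a Wigner D-matrix element — the rotation-matrix element ⟨l m'| R(α,β,γ) |l m⟩ in the angular-momentum basis.
D^2_{-1,-1}(5.6553,2.2296,5.2399) = e^{-i·-1·5.6553}·d^2_{-1,-1}(2.2296)·e^{-i·-1·5.2399}. Compute d first:
With c≡cos(β/2)=0.440357 and s≡sin(β/2)=0.897823, N=[1·6·1·6]^{1/2}=6.000000
The bounds max(0,m−m')=0 and min(l+m,l−m')=1 give 2 terms
  k=0: (−1)^0·6.0000/(6)·0.4404^4·0.8978^0 = +0.037603
  k=1: (−1)^1·6.0000/(2)·0.4404^2·0.8978^2 = -0.468935
d^2_{-1,-1}(2.2296) = +0.037603 -0.468935 = -0.431332
D = (+0.809272-0.587435i)·(-0.431332)·(+0.503384-0.864063i) = +0.043222+0.429161i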